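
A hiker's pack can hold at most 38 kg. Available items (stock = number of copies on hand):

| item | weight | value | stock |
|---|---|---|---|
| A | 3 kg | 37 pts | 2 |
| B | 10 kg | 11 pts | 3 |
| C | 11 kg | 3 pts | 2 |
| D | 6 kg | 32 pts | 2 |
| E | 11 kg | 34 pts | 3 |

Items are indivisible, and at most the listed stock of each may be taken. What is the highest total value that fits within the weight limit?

174 pts

Best selections within weight 38 and stock limits:
- 2×A + 1×D + 2×E: weight 34, value 174
- 2×A + 2×D + 1×E: weight 29, value 172
- 1×A + 2×D + 2×E: weight 37, value 169
- 2×A + 2×B + 2×D: weight 38, value 160
Best: 174 pts.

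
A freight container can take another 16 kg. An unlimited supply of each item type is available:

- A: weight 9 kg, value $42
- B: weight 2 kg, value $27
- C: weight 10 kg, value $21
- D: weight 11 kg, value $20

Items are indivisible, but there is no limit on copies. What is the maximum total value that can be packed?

$216

Best value-per-unit is B at 27/2, and filling with it alone uses weight 8×2=16. No mix of the others beats 8×27 = 216.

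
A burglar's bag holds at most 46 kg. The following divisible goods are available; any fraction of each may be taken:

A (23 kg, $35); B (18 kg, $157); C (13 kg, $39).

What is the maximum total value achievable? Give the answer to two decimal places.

Take in order of value per unit:
- B (157/18 per unit): all 18 → value 157, running total 157.00
- C (39/13 per unit): all 13 → value 39, running total 196.00
- A (35/23 per unit): 15 of 23 → value 15×35/23 = 22.8261, running total 218.83
Total 218.83.

218.83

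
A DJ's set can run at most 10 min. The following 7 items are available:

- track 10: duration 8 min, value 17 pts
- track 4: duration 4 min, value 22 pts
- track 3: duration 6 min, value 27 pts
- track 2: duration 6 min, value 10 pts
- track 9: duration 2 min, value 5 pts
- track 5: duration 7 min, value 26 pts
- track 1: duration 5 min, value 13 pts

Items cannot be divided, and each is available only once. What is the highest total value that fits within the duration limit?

49 pts

Check high-value combinations within 10 min:
- track 4+track 3: duration 4+6=10, value 22+27=49
- track 4+track 1: duration 4+5=9, value 22+13=35
- track 3+track 9: duration 6+2=8, value 27+5=32
Best: 49 pts.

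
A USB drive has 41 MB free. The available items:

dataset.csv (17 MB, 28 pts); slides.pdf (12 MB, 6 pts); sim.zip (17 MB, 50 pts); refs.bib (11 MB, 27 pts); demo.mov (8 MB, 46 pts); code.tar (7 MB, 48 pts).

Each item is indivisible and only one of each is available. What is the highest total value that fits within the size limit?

This is a 0/1 knapsack; check combinations near the capacity.
- sim.zip+demo.mov+code.tar: size 17+8+7=32, value 50+46+48=144
- slides.pdf+refs.bib+demo.mov+code.tar: size 12+11+8+7=38, value 6+27+46+48=127
- dataset.csv+sim.zip+code.tar: size 17+17+7=41, value 28+50+48=126
- sim.zip+refs.bib+code.tar: size 17+11+7=35, value 50+27+48=125
Best: 144 pts.

144 pts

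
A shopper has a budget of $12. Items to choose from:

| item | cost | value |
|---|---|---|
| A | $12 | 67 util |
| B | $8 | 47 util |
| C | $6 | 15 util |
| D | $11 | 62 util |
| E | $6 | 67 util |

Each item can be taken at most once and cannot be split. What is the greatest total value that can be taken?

This is a 0/1 knapsack; check combinations near the capacity.
- C+E: cost 6+6=12, value 15+67=82
- E: cost 6, value 67
- A: cost 12, value 67
- D: cost 11, value 62
Best: 82 util.

82 util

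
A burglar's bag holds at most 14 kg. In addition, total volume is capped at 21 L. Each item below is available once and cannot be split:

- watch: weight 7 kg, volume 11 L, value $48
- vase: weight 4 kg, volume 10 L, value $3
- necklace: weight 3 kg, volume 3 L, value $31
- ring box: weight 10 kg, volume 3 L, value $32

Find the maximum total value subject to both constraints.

Feasible sets respecting both limits:
- watch+necklace: weight 10, volume 14, value 79
- necklace+ring box: weight 13, volume 6, value 63
- watch+vase: weight 11, volume 21, value 51
- watch: weight 7, volume 11, value 48
Best: $79.

$79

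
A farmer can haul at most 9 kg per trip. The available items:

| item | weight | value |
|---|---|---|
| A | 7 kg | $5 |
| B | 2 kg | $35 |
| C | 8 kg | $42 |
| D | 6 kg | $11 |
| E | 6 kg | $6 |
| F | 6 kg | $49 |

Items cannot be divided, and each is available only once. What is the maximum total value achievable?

This is a 0/1 knapsack; check combinations near the capacity.
- B+F: weight 2+6=8, value 35+49=84
- F: weight 6, value 49
- B+D: weight 2+6=8, value 35+11=46
- C: weight 8, value 42
- B+E: weight 2+6=8, value 35+6=41
Best: $84.

$84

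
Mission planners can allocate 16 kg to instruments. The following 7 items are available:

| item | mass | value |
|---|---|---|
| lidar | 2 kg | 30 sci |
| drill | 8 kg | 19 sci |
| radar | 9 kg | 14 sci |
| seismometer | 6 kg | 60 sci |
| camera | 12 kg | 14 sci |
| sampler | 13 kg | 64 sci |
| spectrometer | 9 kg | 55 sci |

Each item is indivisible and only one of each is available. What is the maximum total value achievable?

115 sci

Check high-value combinations within 16 kg:
- seismometer+spectrometer: mass 6+9=15, value 60+55=115
- lidar+drill+seismometer: mass 2+8+6=16, value 30+19+60=109
- lidar+sampler: mass 2+13=15, value 30+64=94
- lidar+seismometer: mass 2+6=8, value 30+60=90
Best: 115 sci.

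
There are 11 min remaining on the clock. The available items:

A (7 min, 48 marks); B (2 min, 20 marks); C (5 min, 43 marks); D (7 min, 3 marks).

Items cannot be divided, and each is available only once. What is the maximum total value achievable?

68 marks

Check high-value combinations within 11 min:
- A+B: time 7+2=9, value 48+20=68
- B+C: time 2+5=7, value 20+43=63
- A: time 7, value 48
- C: time 5, value 43
- B+D: time 2+7=9, value 20+3=23
Best: 68 marks.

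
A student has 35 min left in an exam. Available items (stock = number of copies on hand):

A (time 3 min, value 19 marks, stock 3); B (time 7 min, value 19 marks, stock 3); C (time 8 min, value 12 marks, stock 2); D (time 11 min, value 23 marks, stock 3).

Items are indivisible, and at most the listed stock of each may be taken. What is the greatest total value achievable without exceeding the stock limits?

118 marks

Best selections within time 35 and stock limits:
- 3×A + 2×B + 1×D: time 34, value 118
- 3×A + 3×B: time 30, value 114
Best: 118 marks.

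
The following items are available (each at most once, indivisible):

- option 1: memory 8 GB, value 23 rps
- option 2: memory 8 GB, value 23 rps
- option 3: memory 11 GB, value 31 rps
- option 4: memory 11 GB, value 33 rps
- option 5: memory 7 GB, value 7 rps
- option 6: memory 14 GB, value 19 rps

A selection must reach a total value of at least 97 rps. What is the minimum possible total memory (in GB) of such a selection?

38

Subsets with value ≥ 97, sorted by total memory:
- option 1+option 2+option 3+option 4: memory 38, value 110
- option 1+option 2+option 4+option 6: memory 41, value 98
- option 1+option 3+option 4+option 6: memory 44, value 106
- option 2+option 3+option 4+option 6: memory 44, value 106
Minimum memory: 38 GB.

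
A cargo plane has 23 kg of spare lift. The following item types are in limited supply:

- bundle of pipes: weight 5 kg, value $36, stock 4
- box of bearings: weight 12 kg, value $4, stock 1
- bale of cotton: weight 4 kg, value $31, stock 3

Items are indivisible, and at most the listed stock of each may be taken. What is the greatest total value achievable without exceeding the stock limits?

Best selections within weight 23 and stock limits:
- 3×bundle of pipes + 2×bale of cotton: weight 23, value 170
- 2×bundle of pipes + 3×bale of cotton: weight 22, value 165
- 4×bundle of pipes: weight 20, value 144
- 3×bundle of pipes + 1×bale of cotton: weight 19, value 139
Best: $170.

$170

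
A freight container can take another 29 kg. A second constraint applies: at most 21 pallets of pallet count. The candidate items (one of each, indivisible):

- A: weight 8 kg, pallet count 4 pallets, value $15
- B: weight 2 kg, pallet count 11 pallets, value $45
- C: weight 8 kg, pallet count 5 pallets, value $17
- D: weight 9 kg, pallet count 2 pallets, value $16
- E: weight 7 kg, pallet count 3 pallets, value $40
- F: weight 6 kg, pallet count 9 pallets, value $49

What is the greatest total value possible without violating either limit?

Feasible sets respecting both limits:
- A+C+E+F: weight 29, pallet count 21, value 121
- B+C+D+E: weight 26, pallet count 21, value 118
- A+B+D+E: weight 26, pallet count 20, value 116
Best: $121.

$121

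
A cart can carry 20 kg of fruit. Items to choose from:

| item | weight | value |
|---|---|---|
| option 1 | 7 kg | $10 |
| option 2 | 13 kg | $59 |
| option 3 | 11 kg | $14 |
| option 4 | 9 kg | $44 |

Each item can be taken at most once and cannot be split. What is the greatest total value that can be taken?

$69

Check high-value combinations within 20 kg:
- option 1+option 2: weight 7+13=20, value 10+59=69
- option 2: weight 13, value 59
- option 3+option 4: weight 11+9=20, value 14+44=58
Best: $69.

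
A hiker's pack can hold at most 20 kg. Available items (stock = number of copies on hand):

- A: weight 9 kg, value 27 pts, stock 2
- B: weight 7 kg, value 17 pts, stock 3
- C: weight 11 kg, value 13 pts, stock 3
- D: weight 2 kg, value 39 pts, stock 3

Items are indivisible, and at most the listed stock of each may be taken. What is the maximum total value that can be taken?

151 pts

Best selections within weight 20 and stock limits:
- 2×B + 3×D: weight 20, value 151
- 1×A + 3×D: weight 15, value 144
- 1×B + 3×D: weight 13, value 134
Best: 151 pts.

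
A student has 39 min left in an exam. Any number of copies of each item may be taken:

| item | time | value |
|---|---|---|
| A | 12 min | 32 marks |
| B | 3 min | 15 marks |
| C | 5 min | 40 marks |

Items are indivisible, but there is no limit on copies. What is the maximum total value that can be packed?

Best value-per-unit is C at 40/5; filling with it alone gives 7×40 = 280.
Optimal mix: 1×B + 7×C → time 38, value 295.

295 marks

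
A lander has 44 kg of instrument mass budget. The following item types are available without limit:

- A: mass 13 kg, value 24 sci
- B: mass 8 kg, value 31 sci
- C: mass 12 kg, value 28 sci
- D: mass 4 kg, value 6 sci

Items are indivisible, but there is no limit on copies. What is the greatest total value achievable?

Best value-per-unit is B at 31/8; filling with it alone gives 5×31 = 155.
Optimal mix: 5×B + 1×D → mass 44, value 161.

161 sci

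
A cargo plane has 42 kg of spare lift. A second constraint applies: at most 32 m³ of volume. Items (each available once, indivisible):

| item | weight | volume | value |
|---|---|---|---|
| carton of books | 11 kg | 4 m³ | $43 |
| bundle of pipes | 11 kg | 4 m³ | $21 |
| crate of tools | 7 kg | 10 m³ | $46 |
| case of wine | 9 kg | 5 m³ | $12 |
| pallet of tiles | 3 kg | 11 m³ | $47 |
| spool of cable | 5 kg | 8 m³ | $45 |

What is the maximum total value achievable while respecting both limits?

Feasible sets respecting both limits:
- carton of books+bundle of pipes+case of wine+pallet of tiles+spool of cable: weight 39, volume 32, value 168
- carton of books+bundle of pipes+crate of tools+pallet of tiles: weight 32, volume 29, value 157
- carton of books+bundle of pipes+pallet of tiles+spool of cable: weight 30, volume 27, value 156
- carton of books+bundle of pipes+crate of tools+spool of cable: weight 34, volume 26, value 155
Best: $168.

$168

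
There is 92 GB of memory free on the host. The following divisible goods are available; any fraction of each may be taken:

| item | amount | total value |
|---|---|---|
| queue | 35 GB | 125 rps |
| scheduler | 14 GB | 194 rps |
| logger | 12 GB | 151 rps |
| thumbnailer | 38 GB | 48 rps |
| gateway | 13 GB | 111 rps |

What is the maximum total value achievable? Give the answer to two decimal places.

Take in order of value per unit:
- scheduler (194/14 per unit): all 14 → value 194, running total 194.00
- logger (151/12 per unit): all 12 → value 151, running total 345.00
- gateway (111/13 per unit): all 13 → value 111, running total 456.00
- queue (125/35 per unit): all 35 → value 125, running total 581.00
- thumbnailer (48/38 per unit): 18 of 38 → value 18×48/38 = 22.7368, running total 603.74
Total 603.74.

603.74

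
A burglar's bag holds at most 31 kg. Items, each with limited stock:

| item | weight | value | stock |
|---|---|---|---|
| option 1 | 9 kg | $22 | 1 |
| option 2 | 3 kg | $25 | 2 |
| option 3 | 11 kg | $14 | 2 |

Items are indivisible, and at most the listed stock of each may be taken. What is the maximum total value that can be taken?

Top feasible selections:
- 1×option 1 + 2×option 2 + 1×option 3: weight 26, value 86
- 2×option 2 + 2×option 3: weight 28, value 78
Best: $86.

$86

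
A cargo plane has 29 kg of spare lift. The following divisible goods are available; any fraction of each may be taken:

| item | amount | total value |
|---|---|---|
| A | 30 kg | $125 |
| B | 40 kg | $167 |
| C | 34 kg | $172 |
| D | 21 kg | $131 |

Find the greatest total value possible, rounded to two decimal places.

Take in order of value per unit:
- D (131/21 per unit): all 21 → value 131, running total 131.00
- C (172/34 per unit): 8 of 34 → value 8×172/34 = 40.4706, running total 171.47
Total 171.47.

171.47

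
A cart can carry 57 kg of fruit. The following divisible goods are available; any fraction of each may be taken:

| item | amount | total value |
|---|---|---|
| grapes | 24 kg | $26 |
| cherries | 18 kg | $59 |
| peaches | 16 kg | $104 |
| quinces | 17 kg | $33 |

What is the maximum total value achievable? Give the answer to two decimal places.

Take in order of value per unit:
- peaches (104/16 per unit): all 16 → value 104, running total 104.00
- cherries (59/18 per unit): all 18 → value 59, running total 163.00
- quinces (33/17 per unit): all 17 → value 33, running total 196.00
- grapes (26/24 per unit): 6 of 24 → value 6×26/24 = 6.5000, running total 202.50
Total 202.50.

202.50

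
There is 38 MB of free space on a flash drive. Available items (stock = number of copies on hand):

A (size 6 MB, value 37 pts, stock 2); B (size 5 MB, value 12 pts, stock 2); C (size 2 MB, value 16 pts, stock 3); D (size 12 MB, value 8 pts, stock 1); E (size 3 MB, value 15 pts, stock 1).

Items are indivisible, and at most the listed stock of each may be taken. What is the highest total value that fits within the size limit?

161 pts

Best selections within size 38 and stock limits:
- 2×A + 2×B + 3×C + 1×E: size 31, value 161
- 2×A + 1×B + 3×C + 1×D + 1×E: size 38, value 157
- 2×A + 1×B + 3×C + 1×E: size 26, value 149
- 2×A + 2×B + 3×C: size 28, value 146
Best: 161 pts.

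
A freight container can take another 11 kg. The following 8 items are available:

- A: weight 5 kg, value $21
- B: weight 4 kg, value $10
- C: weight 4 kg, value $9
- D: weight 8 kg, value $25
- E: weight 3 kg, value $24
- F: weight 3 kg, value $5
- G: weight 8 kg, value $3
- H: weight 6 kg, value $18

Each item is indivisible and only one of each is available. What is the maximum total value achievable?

$50

Check high-value combinations within 11 kg:
- A+E+F: weight 5+3+3=11, value 21+24+5=50
- D+E: weight 8+3=11, value 25+24=49
- A+E: weight 5+3=8, value 21+24=45
Best: $50.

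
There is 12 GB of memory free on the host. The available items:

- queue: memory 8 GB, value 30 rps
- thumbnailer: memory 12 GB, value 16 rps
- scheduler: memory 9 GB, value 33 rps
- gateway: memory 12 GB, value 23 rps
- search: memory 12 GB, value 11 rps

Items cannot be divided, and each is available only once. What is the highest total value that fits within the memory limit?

33 rps

Check high-value combinations within 12 GB:
- scheduler: memory 9, value 33
- queue: memory 8, value 30
- gateway: memory 12, value 23
Best: 33 rps.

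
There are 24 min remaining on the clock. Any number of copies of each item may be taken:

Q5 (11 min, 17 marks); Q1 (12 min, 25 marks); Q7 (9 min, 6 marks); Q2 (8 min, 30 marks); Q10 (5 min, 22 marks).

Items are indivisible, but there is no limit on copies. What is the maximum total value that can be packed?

Best value-per-unit is Q10 at 22/5; filling with it alone gives 4×22 = 88.
Optimal mix: 1×Q2 + 3×Q10 → time 23, value 96.

96 marks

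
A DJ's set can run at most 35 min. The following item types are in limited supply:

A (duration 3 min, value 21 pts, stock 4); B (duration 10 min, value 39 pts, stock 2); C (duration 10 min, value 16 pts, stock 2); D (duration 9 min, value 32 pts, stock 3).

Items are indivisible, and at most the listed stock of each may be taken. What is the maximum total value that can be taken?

162 pts

Best selections within duration 35 and stock limits:
- 4×A + 2×B: duration 32, value 162
- 4×A + 1×B + 1×D: duration 31, value 155
- 2×A + 2×B + 1×D: duration 35, value 152
Best: 162 pts.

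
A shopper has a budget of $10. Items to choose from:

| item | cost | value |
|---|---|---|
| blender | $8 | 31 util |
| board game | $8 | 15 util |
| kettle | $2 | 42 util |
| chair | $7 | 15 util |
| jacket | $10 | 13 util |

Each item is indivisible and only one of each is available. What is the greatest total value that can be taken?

Check high-value combinations within $10:
- blender+kettle: cost 8+2=10, value 31+42=73
- kettle+chair: cost 2+7=9, value 42+15=57
- board game+kettle: cost 8+2=10, value 15+42=57
- kettle: cost 2, value 42
Best: 73 util.

73 util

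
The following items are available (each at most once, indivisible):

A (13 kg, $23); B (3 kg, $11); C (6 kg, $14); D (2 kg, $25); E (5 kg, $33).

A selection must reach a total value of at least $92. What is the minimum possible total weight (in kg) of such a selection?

Subsets with value ≥ 92, sorted by total weight:
- A+B+D+E: weight 23, value 92
- A+C+D+E: weight 26, value 95
- A+B+C+D+E: weight 29, value 106
Minimum weight: 23 kg.

23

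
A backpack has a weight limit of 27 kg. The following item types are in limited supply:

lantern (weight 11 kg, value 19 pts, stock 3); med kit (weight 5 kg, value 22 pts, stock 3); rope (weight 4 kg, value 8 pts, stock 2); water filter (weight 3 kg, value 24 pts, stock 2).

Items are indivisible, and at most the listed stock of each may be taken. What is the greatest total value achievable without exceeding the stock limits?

Top feasible selections:
- 3×med kit + 1×rope + 2×water filter: weight 25, value 122
- 3×med kit + 2×water filter: weight 21, value 114
- 1×lantern + 2×med kit + 2×water filter: weight 27, value 111
- 2×med kit + 2×rope + 2×water filter: weight 24, value 108
Best: 122 pts.

122 pts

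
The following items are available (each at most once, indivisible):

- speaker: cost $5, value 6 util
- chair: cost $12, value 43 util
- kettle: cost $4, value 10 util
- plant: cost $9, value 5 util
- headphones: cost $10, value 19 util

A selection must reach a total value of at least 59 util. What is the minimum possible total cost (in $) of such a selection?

Subsets with value ≥ 59, sorted by total cost:
- speaker+chair+kettle: cost 21, value 59
- chair+headphones: cost 22, value 62
- chair+kettle+headphones: cost 26, value 72
Minimum cost: 21 $.

21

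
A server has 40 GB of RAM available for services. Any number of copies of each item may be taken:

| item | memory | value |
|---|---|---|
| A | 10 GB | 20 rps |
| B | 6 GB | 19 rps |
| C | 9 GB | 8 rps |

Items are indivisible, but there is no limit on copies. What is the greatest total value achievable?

Best value-per-unit is B at 19/6; filling with it alone gives 6×19 = 114.
Optimal mix: 1×A + 5×B → memory 40, value 115.

115 rps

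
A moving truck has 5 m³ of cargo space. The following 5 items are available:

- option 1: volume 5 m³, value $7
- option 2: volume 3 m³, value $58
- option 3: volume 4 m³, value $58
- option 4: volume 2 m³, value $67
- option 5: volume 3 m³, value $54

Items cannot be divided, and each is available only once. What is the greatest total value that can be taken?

Check high-value combinations within 5 m³:
- option 2+option 4: volume 3+2=5, value 58+67=125
- option 4+option 5: volume 2+3=5, value 67+54=121
- option 4: volume 2, value 67
- option 2: volume 3, value 58
Best: $125.

$125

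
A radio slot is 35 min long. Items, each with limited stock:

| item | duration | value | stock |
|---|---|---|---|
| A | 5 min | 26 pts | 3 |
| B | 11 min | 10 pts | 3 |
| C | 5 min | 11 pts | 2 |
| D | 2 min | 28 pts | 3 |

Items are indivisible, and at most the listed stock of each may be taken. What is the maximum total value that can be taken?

184 pts

Best selections within duration 35 and stock limits:
- 3×A + 2×C + 3×D: duration 31, value 184
- 3×A + 1×C + 3×D: duration 26, value 173
- 3×A + 1×B + 3×D: duration 32, value 172
Best: 184 pts.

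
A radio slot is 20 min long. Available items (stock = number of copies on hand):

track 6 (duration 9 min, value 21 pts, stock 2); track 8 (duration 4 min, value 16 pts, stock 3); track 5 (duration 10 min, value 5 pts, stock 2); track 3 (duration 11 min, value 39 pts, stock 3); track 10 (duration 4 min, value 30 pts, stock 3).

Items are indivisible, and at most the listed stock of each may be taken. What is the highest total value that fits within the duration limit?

122 pts

Best selections within duration 20 and stock limits:
- 2×track 8 + 3×track 10: duration 20, value 122
- 3×track 8 + 2×track 10: duration 20, value 108
- 1×track 8 + 3×track 10: duration 16, value 106
- 1×track 3 + 2×track 10: duration 19, value 99
Best: 122 pts.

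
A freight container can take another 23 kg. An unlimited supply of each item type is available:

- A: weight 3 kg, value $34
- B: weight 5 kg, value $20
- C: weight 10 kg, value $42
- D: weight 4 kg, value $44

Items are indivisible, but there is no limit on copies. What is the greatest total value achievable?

$258

Best value-per-unit is A at 34/3; filling with it alone gives 7×34 = 238.
Optimal mix: 5×A + 2×D → weight 23, value 258.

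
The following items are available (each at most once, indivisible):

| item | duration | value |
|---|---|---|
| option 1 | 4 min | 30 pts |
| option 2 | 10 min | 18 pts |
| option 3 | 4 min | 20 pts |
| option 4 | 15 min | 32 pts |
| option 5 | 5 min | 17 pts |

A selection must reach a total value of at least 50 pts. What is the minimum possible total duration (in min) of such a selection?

Subsets with value ≥ 50, sorted by total duration:
- option 1+option 3: duration 8, value 50
- option 1+option 3+option 5: duration 13, value 67
- option 1+option 2+option 3: duration 18, value 68
Minimum duration: 8 min.

8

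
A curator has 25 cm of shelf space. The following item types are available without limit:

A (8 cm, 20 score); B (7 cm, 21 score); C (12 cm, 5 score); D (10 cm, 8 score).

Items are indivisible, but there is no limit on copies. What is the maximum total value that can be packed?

63 score

Best value-per-unit is B at 21/7, and filling with it alone uses length 3×7=21. No mix of the others beats 3×21 = 63.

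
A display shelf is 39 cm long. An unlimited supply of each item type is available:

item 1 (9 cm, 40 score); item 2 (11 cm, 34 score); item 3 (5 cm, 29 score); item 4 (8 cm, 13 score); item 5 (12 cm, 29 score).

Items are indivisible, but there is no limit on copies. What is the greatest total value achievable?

214 score

Best value-per-unit is item 3 at 29/5; filling with it alone gives 7×29 = 203.
Optimal mix: 1×item 1 + 6×item 3 → length 39, value 214.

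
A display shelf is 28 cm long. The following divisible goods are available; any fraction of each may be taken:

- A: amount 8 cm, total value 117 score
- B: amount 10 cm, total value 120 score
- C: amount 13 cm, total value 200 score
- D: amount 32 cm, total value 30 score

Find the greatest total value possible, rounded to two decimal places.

401.00

Take in order of value per unit:
- C (200/13 per unit): all 13 → value 200, running total 200.00
- A (117/8 per unit): all 8 → value 117, running total 317.00
- B (120/10 per unit): 7 of 10 → value 7×120/10 = 84.0000, running total 401.00
Total 401.00.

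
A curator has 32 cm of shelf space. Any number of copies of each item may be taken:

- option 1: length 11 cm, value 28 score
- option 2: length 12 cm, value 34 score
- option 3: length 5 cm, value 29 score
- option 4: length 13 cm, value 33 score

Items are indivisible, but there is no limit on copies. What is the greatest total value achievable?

174 score

Best value-per-unit is option 3 at 29/5, and filling with it alone uses length 6×5=30. No mix of the others beats 6×29 = 174.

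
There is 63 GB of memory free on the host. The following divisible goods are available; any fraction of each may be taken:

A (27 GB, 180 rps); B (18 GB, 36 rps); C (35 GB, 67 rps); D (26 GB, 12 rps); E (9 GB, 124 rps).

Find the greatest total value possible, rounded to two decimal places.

Take in order of value per unit:
- E (124/9 per unit): all 9 → value 124, running total 124.00
- A (180/27 per unit): all 27 → value 180, running total 304.00
- B (36/18 per unit): all 18 → value 36, running total 340.00
- C (67/35 per unit): 9 of 35 → value 9×67/35 = 17.2286, running total 357.23
Total 357.23.

357.23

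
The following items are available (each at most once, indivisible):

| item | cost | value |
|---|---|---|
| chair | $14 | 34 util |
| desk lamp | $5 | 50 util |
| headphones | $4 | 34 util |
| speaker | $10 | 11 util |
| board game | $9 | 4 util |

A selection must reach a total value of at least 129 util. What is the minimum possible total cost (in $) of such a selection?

33

Subsets with value ≥ 129, sorted by total cost:
- chair+desk lamp+headphones+speaker: cost 33, value 129
- chair+desk lamp+headphones+speaker+board game: cost 42, value 133
Minimum cost: 33 $.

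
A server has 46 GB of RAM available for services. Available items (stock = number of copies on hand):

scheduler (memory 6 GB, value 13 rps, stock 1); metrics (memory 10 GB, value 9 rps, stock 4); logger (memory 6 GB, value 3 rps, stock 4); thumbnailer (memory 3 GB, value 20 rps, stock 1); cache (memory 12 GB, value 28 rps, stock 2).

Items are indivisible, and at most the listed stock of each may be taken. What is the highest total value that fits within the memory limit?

98 rps

Top feasible selections:
- 1×scheduler + 1×metrics + 1×thumbnailer + 2×cache: memory 43, value 98
- 1×scheduler + 2×logger + 1×thumbnailer + 2×cache: memory 45, value 95
Best: 98 rps.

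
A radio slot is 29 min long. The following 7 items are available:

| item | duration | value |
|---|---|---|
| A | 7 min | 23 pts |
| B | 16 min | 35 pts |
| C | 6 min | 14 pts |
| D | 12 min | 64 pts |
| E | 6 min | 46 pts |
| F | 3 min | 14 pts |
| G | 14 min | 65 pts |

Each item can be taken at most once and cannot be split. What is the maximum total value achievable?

147 pts

Check high-value combinations within 29 min:
- A+D+E+F: duration 7+12+6+3=28, value 23+64+46+14=147
- D+F+G: duration 12+3+14=29, value 64+14+65=143
- C+E+F+G: duration 6+6+3+14=29, value 14+46+14+65=139
- C+D+E+F: duration 6+12+6+3=27, value 14+64+46+14=138
Best: 147 pts.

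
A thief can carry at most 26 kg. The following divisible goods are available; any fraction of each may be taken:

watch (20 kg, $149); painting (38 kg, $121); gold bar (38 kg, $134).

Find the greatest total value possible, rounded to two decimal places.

170.16

Take in order of value per unit:
- watch (149/20 per unit): all 20 → value 149, running total 149.00
- gold bar (134/38 per unit): 6 of 38 → value 6×134/38 = 21.1579, running total 170.16
Total 170.16.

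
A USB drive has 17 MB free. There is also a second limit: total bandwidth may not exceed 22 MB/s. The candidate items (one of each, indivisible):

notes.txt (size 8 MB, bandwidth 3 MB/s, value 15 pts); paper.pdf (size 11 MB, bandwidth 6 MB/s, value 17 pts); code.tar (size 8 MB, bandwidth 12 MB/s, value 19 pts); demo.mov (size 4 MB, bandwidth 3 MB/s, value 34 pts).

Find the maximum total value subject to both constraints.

Feasible sets respecting both limits:
- code.tar+demo.mov: size 12, bandwidth 15, value 53
- paper.pdf+demo.mov: size 15, bandwidth 9, value 51
- notes.txt+demo.mov: size 12, bandwidth 6, value 49
- notes.txt+code.tar: size 16, bandwidth 15, value 34
Best: 53 pts.

53 pts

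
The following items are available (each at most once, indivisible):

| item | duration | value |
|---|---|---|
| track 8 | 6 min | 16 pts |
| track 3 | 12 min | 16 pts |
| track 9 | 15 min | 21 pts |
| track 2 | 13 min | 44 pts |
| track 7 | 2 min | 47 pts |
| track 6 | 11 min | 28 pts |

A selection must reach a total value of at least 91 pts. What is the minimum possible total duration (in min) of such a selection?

Subsets with value ≥ 91, sorted by total duration:
- track 2+track 7: duration 15, value 91
- track 8+track 7+track 6: duration 19, value 91
- track 8+track 2+track 7: duration 21, value 107
Minimum duration: 15 min.

15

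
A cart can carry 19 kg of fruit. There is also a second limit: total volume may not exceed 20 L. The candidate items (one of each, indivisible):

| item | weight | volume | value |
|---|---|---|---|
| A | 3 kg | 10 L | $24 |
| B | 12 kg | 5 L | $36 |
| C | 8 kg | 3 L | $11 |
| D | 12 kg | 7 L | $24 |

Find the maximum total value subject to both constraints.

Feasible sets respecting both limits:
- A+B: weight 15, volume 15, value 60
- A+D: weight 15, volume 17, value 48
- B: weight 12, volume 5, value 36
Best: $60.

$60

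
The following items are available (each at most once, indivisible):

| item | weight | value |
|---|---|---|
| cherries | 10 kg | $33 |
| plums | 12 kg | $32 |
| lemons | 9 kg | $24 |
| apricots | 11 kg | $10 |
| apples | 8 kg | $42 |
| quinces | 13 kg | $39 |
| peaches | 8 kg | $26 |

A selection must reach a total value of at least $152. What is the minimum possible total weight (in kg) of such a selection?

47

Subsets with value ≥ 152, sorted by total weight:
- cherries+plums+lemons+apples+peaches: weight 47, value 157
- cherries+lemons+apples+quinces+peaches: weight 48, value 164
- plums+lemons+apples+quinces+peaches: weight 50, value 163
- cherries+plums+apples+quinces+peaches: weight 51, value 172
Minimum weight: 47 kg.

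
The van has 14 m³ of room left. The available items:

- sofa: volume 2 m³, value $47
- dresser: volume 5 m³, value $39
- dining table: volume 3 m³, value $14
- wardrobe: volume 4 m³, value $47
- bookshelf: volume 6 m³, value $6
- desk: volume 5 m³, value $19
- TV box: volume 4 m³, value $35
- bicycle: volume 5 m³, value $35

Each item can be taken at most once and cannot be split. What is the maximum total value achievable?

Check high-value combinations within 14 m³:
- sofa+dresser+dining table+wardrobe: volume 2+5+3+4=14, value 47+39+14+47=147
- sofa+dining table+wardrobe+TV box: volume 2+3+4+4=13, value 47+14+47+35=143
- sofa+dining table+wardrobe+bicycle: volume 2+3+4+5=14, value 47+14+47+35=143
- sofa+dresser+dining table+TV box: volume 2+5+3+4=14, value 47+39+14+35=135
- sofa+dresser+wardrobe: volume 2+5+4=11, value 47+39+47=133
Best: $147.

$147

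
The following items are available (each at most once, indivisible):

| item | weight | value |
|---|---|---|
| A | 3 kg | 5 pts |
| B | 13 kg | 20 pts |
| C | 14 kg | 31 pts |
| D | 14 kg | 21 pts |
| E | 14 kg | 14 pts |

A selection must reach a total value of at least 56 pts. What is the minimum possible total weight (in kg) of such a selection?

Subsets with value ≥ 56, sorted by total weight:
- A+B+C: weight 30, value 56
- A+C+D: weight 31, value 57
- B+C+D: weight 41, value 72
- B+C+E: weight 41, value 65
Minimum weight: 30 kg.

30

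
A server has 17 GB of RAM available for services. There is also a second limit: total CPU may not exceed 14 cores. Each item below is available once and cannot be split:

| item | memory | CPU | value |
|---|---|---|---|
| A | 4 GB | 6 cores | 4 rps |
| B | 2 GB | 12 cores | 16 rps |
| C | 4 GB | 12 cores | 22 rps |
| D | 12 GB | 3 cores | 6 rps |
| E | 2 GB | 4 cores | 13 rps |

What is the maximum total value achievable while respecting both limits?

Feasible sets respecting both limits:
- C: memory 4, CPU 12, value 22
- D+E: memory 14, CPU 7, value 19
- A+E: memory 6, CPU 10, value 17
- B: memory 2, CPU 12, value 16
Best: 22 rps.

22 rps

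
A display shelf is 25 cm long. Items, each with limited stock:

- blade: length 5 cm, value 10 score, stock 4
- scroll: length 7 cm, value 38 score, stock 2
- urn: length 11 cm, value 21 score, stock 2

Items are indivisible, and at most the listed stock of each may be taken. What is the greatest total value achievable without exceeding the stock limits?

97 score

Top feasible selections:
- 2×scroll + 1×urn: length 25, value 97
- 2×blade + 2×scroll: length 24, value 96
- 1×blade + 2×scroll: length 19, value 86
- 2×scroll: length 14, value 76
Best: 97 score.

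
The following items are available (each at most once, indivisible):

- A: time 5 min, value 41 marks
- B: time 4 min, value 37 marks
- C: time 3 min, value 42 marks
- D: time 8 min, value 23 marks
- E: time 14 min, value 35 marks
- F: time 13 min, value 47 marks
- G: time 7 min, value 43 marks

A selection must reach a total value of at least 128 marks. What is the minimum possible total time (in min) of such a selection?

19

Subsets with value ≥ 128, sorted by total time:
- A+B+C+G: time 19, value 163
- A+B+C+D: time 20, value 143
Minimum time: 19 min.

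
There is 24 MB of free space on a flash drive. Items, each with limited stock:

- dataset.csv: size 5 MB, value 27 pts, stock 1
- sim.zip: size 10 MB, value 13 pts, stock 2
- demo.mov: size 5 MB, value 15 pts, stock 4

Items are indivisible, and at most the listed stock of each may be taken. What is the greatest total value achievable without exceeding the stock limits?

Best selections within size 24 and stock limits:
- 1×dataset.csv + 3×demo.mov: size 20, value 72
- 4×demo.mov: size 20, value 60
Best: 72 pts.

72 pts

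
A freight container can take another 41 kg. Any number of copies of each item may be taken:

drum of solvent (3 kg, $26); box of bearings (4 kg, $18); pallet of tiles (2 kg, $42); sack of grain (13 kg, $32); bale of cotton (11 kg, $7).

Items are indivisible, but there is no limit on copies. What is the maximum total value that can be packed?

$840

Best value-per-unit is pallet of tiles at 42/2, and filling with it alone uses weight 20×2=40. No mix of the others beats 20×42 = 840.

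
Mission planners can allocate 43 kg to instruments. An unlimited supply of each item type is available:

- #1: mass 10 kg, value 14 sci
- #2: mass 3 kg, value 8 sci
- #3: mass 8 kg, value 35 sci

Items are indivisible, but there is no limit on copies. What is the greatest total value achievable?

Best value-per-unit is #3 at 35/8; filling with it alone gives 5×35 = 175.
Optimal mix: 1×#2 + 5×#3 → mass 43, value 183.

183 sci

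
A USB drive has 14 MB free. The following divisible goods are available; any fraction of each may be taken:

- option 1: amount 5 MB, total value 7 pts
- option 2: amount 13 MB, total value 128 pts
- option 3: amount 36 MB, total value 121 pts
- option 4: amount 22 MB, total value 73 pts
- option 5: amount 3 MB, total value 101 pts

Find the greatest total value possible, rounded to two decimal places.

Take in order of value per unit:
- option 5 (101/3 per unit): all 3 → value 101, running total 101.00
- option 2 (128/13 per unit): 11 of 13 → value 11×128/13 = 108.3077, running total 209.31
Total 209.31.

209.31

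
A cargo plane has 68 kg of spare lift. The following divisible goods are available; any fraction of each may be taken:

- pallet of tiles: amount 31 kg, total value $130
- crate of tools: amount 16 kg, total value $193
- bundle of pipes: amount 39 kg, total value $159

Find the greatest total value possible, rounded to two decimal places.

Take in order of value per unit:
- crate of tools (193/16 per unit): all 16 → value 193, running total 193.00
- pallet of tiles (130/31 per unit): all 31 → value 130, running total 323.00
- bundle of pipes (159/39 per unit): 21 of 39 → value 21×159/39 = 85.6154, running total 408.62
Total 408.62.

408.62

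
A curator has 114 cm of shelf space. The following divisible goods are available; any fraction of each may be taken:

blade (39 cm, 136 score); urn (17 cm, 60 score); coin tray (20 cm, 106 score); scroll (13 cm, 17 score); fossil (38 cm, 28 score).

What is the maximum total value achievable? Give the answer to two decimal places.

Take in order of value per unit:
- coin tray (106/20 per unit): all 20 → value 106, running total 106.00
- urn (60/17 per unit): all 17 → value 60, running total 166.00
- blade (136/39 per unit): all 39 → value 136, running total 302.00
- scroll (17/13 per unit): all 13 → value 17, running total 319.00
- fossil (28/38 per unit): 25 of 38 → value 25×28/38 = 18.4211, running total 337.42
Total 337.42.

337.42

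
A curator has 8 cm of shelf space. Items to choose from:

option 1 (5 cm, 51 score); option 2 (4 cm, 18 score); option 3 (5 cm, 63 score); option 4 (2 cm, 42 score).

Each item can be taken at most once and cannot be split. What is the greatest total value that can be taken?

105 score

Check high-value combinations within 8 cm:
- option 3+option 4: length 5+2=7, value 63+42=105
- option 1+option 4: length 5+2=7, value 51+42=93
- option 3: length 5, value 63
- option 2+option 4: length 4+2=6, value 18+42=60
- option 1: length 5, value 51
Best: 105 score.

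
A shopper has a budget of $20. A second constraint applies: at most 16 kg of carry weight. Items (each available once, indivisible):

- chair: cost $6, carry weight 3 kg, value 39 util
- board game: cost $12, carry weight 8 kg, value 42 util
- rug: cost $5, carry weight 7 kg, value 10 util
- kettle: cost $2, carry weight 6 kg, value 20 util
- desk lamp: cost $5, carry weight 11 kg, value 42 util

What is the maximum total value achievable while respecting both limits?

Feasible sets respecting both limits:
- chair+board game: cost 18, carry weight 11, value 81
- chair+desk lamp: cost 11, carry weight 14, value 81
- chair+rug+kettle: cost 13, carry weight 16, value 69
Best: 81 util.

81 util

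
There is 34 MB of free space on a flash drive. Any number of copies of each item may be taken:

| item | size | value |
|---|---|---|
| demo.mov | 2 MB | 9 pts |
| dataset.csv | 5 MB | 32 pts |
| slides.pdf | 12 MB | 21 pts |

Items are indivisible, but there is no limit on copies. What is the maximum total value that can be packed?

Best value-per-unit is dataset.csv at 32/5; filling with it alone gives 6×32 = 192.
Optimal mix: 2×demo.mov + 6×dataset.csv → size 34, value 210.

210 pts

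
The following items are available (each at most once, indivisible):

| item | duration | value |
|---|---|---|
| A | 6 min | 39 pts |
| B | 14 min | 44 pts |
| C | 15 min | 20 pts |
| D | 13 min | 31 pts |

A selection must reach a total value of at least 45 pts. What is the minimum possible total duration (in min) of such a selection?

Subsets with value ≥ 45, sorted by total duration:
- A+D: duration 19, value 70
- A+B: duration 20, value 83
Minimum duration: 19 min.

19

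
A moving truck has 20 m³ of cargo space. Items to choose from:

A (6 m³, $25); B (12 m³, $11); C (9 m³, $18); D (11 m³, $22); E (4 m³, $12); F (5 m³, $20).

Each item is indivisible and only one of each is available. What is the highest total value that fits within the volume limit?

$63

Check high-value combinations within 20 m³:
- A+C+F: volume 6+9+5=20, value 25+18+20=63
- A+E+F: volume 6+4+5=15, value 25+12+20=57
- A+C+E: volume 6+9+4=19, value 25+18+12=55
- D+E+F: volume 11+4+5=20, value 22+12+20=54
- C+E+F: volume 9+4+5=18, value 18+12+20=50
Best: $63.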